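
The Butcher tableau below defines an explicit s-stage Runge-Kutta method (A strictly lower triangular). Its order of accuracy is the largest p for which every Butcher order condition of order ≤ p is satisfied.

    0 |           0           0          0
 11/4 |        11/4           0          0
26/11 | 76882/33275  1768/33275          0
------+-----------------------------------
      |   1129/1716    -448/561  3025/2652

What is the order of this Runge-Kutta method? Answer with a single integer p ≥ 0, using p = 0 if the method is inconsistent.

b = (1129/1716, -448/561, 3025/2652)
c = (0, 11/4, 26/11)
Ac = (0, 0, 442/3025)
Σ b_i: 1129/1716·1 + (-448/561)·1 + 3025/2652·1 = 1 ✓
b·c: (-448/561)·11/4 + 3025/2652·26/11 = 1/2 ✓
b·c²: (-448/561)·121/16 + 3025/2652·676/121 = 1/3 ✓
b·Ac: 3025/2652·442/3025 = 1/6 ✓; 3 stages ⇒ order 3.

3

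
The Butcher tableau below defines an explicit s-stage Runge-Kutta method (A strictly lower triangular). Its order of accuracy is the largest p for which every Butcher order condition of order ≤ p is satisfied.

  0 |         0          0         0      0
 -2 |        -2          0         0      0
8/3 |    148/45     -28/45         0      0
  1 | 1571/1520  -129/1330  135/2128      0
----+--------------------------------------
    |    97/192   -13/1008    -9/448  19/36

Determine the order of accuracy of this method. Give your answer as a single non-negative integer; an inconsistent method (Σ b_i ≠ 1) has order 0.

4

b = (97/192, -13/1008, -9/448, 19/36)
c = (0, -2, 8/3, 1)
Ac = (0, 0, 56/45, 69/190)
Σ b_i: 97/192·1 + (-13/1008)·1 + (-9/448)·1 + 19/36·1 = 1 ✓
b·c: (-13/1008)·(-2) + (-9/448)·8/3 + 19/36·1 = 1/2 ✓
b·c²: (-13/1008)·4 + (-9/448)·64/9 + 19/36·1 = 1/3 ✓
b·Ac: (-9/448)·56/45 + 19/36·69/190 = 1/6 ✓
b·c³: (-13/1008)·(-8) + (-9/448)·512/27 + 19/36·1 = 1/4 ✓
b·(c∘Ac): (-9/448)·448/135 + 19/36·69/190 = 1/8 ✓
b·Ac²: (-9/448)·(-112/45) + 19/36·6/95 = 1/12 ✓
b·A²c: 19/36·3/38 = 1/24 ✓; 4 stages ⇒ order 4.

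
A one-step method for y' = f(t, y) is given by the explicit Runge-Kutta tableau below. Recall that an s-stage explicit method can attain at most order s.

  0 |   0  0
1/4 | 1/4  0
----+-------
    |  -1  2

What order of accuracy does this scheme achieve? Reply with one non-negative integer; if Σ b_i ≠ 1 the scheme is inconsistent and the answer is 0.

b = (-1, 2)
c = (0, 1/4)
Σ b_i: (-1)·1 + 2·1 = 1 ✓
b·c: 2·1/4 = 1/2 ✓; 2 stages ⇒ order 2.

2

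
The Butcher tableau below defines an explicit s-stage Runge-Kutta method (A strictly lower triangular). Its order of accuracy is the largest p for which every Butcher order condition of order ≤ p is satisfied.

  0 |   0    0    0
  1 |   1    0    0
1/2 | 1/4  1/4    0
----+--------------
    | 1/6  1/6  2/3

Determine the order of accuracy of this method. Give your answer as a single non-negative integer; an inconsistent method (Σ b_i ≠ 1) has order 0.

3

b = (1/6, 1/6, 2/3)
c = (0, 1, 1/2)
Ac = (0, 0, 1/4)
Σ b_i: 1/6·1 + 1/6·1 + 2/3·1 = 1 ✓
b·c: 1/6·1 + 2/3·1/2 = 1/2 ✓
b·c²: 1/6·1 + 2/3·1/4 = 1/3 ✓
b·Ac: 2/3·1/4 = 1/6 ✓; 3 stages ⇒ order 3.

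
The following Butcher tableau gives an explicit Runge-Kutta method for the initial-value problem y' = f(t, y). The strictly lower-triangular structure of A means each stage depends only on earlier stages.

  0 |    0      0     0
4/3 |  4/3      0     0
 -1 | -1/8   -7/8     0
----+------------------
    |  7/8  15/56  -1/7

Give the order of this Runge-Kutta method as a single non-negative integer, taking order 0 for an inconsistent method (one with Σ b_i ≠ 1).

b = (7/8, 15/56, -1/7)
c = (0, 4/3, -1)
Ac = (0, 0, -7/6)
Σ b_i: 7/8·1 + 15/56·1 + (-1/7)·1 = 1 ✓
b·c: 15/56·4/3 + (-1/7)·(-1) = 1/2 ✓
b·c²: 15/56·16/9 + (-1/7)·1 = 1/3 ✓
b·Ac: (-1/7)·(-7/6) = 1/6 ✓; 3 stages ⇒ order 3.

3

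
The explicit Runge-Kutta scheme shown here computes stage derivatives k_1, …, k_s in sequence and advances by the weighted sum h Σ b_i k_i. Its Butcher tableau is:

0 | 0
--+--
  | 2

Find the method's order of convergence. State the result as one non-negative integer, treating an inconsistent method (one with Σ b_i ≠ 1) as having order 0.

0

b = (2)
c = (0)
Σ b_i: 2·1 = 2 ≠ 1 ⇒ order 0.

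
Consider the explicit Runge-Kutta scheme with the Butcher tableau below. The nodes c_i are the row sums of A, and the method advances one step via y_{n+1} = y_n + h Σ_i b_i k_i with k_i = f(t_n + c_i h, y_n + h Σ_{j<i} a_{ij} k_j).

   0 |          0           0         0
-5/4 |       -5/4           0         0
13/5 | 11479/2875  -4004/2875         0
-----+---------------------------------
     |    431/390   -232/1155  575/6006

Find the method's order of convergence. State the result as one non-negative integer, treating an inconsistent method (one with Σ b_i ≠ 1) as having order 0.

3

b = (431/390, -232/1155, 575/6006)
c = (0, -5/4, 13/5)
Ac = (0, 0, 1001/575)
Σ b_i: 431/390·1 + (-232/1155)·1 + 575/6006·1 = 1 ✓
b·c: (-232/1155)·(-5/4) + 575/6006·13/5 = 1/2 ✓
b·c²: (-232/1155)·25/16 + 575/6006·169/25 = 1/3 ✓
b·Ac: 575/6006·1001/575 = 1/6 ✓; 3 stages ⇒ order 3.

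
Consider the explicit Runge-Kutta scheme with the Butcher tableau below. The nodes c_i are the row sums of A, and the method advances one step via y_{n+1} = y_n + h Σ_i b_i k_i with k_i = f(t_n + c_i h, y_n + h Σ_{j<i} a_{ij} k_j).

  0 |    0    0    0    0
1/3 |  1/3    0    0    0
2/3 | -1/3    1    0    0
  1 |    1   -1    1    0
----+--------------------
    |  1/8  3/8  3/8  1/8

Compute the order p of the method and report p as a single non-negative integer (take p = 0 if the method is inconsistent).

4

b = (1/8, 3/8, 3/8, 1/8)
c = (0, 1/3, 2/3, 1)
Ac = (0, 0, 1/3, 1/3)
Σ b_i: 1/8·1 + 3/8·1 + 3/8·1 + 1/8·1 = 1 ✓
b·c: 3/8·1/3 + 3/8·2/3 + 1/8·1 = 1/2 ✓
b·c²: 3/8·1/9 + 3/8·4/9 + 1/8·1 = 1/3 ✓
b·Ac: 3/8·1/3 + 1/8·1/3 = 1/6 ✓
b·c³: 3/8·1/27 + 3/8·8/27 + 1/8·1 = 1/4 ✓
b·(c∘Ac): 3/8·2/9 + 1/8·1/3 = 1/8 ✓
b·Ac²: 3/8·1/9 + 1/8·1/3 = 1/12 ✓
b·A²c: 1/8·1/3 = 1/24 ✓; 4 stages ⇒ order 4.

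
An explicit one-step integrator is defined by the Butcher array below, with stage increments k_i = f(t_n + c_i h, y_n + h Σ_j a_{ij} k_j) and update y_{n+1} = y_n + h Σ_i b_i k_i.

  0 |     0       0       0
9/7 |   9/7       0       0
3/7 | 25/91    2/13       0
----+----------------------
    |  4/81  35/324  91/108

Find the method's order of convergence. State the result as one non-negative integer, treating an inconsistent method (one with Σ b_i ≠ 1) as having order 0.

b = (4/81, 35/324, 91/108)
c = (0, 9/7, 3/7)
Ac = (0, 0, 18/91)
Σ b_i: 4/81·1 + 35/324·1 + 91/108·1 = 1 ✓
b·c: 35/324·9/7 + 91/108·3/7 = 1/2 ✓
b·c²: 35/324·81/49 + 91/108·9/49 = 1/3 ✓
b·Ac: 91/108·18/91 = 1/6 ✓; 3 stages ⇒ order 3.

3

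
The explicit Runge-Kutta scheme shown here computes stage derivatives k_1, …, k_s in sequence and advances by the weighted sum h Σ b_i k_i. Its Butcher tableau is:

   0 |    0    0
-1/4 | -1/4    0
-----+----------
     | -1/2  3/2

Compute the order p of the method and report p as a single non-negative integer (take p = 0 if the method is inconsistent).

1

b = (-1/2, 3/2)
c = (0, -1/4)
Σ b_i: (-1/2)·1 + 3/2·1 = 1 ✓
b·c: 3/2·(-1/4) = -3/8 ≠ 1/2 ⇒ order 1.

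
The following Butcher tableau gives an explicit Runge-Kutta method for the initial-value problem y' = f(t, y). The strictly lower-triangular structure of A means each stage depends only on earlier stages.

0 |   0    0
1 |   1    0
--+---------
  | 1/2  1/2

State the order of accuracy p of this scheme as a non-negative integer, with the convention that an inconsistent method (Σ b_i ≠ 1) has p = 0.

2

b = (1/2, 1/2)
c = (0, 1)
Σ b_i: 1/2·1 + 1/2·1 = 1 ✓
b·c: 1/2·1 = 1/2 ✓; 2 stages ⇒ order 2.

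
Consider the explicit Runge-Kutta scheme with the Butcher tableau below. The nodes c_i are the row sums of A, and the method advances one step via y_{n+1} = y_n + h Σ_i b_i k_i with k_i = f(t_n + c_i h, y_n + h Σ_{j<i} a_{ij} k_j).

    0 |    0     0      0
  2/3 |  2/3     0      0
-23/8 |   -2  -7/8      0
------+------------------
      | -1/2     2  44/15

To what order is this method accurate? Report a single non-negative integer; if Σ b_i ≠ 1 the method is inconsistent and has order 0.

0

b = (-1/2, 2, 44/15)
c = (0, 2/3, -23/8)
Ac = (0, 0, -7/12)
Σ b_i: (-1/2)·1 + 2·1 + 44/15·1 = 133/30 ≠ 1 ⇒ order 0.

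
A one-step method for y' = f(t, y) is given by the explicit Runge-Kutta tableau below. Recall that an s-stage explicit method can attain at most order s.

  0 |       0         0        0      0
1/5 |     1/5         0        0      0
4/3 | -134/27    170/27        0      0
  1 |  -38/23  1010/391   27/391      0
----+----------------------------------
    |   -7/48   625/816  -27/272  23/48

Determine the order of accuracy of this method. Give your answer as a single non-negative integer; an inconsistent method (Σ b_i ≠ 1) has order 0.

4

b = (-7/48, 625/816, -27/272, 23/48)
c = (0, 1/5, 4/3, 1)
Ac = (0, 0, 34/27, 14/23)
Σ b_i: (-7/48)·1 + 625/816·1 + (-27/272)·1 + 23/48·1 = 1 ✓
b·c: 625/816·1/5 + (-27/272)·4/3 + 23/48·1 = 1/2 ✓
b·c²: 625/816·1/25 + (-27/272)·16/9 + 23/48·1 = 1/3 ✓
b·Ac: (-27/272)·34/27 + 23/48·14/23 = 1/6 ✓
b·c³: 625/816·1/125 + (-27/272)·64/27 + 23/48·1 = 1/4 ✓
b·(c∘Ac): (-27/272)·136/81 + 23/48·14/23 = 1/8 ✓
b·Ac²: (-27/272)·34/135 + 23/48·26/115 = 1/12 ✓
b·A²c: 23/48·2/23 = 1/24 ✓; 4 stages ⇒ order 4.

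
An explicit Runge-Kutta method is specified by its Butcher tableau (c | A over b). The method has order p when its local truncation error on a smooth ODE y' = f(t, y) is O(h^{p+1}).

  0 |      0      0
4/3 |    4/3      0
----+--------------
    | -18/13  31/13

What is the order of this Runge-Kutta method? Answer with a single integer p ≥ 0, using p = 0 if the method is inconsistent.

1

b = (-18/13, 31/13)
c = (0, 4/3)
Σ b_i: (-18/13)·1 + 31/13·1 = 1 ✓
b·c: 31/13·4/3 = 124/39 ≠ 1/2 ⇒ order 1.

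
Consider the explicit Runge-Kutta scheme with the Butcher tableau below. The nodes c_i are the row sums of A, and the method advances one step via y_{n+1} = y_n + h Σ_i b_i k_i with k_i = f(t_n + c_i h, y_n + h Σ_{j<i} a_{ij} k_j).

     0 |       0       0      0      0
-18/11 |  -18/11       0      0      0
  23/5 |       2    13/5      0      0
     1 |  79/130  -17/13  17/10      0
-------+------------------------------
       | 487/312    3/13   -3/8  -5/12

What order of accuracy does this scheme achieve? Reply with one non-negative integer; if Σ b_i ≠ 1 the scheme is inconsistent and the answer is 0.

b = (487/312, 3/13, -3/8, -5/12)
c = (0, -18/11, 23/5, 1)
Ac = (0, 0, -234/55, 71213/7150)
Σ b_i: 487/312·1 + 3/13·1 + (-3/8)·1 + (-5/12)·1 = 1 ✓
b·c: 3/13·(-18/11) + (-3/8)·23/5 + (-5/12)·1 = -43231/17160 ≠ 1/2 ⇒ order 1.

1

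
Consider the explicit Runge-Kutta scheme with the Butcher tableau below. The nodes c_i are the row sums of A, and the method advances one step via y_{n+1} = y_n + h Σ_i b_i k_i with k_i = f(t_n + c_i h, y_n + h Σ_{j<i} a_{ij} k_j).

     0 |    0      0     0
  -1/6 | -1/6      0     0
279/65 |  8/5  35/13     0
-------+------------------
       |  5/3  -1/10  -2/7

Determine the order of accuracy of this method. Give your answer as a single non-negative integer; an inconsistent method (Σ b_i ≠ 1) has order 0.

b = (5/3, -1/10, -2/7)
c = (0, -1/6, 279/65)
Ac = (0, 0, -35/78)
Σ b_i: 5/3·1 + (-1/10)·1 + (-2/7)·1 = 269/210 ≠ 1 ⇒ order 0.

0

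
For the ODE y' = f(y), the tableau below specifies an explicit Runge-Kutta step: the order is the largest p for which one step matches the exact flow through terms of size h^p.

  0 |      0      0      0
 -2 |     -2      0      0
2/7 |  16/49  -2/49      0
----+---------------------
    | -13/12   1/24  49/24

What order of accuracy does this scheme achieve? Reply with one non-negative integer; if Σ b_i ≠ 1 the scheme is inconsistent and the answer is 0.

3

b = (-13/12, 1/24, 49/24)
c = (0, -2, 2/7)
Ac = (0, 0, 4/49)
Σ b_i: (-13/12)·1 + 1/24·1 + 49/24·1 = 1 ✓
b·c: 1/24·(-2) + 49/24·2/7 = 1/2 ✓
b·c²: 1/24·4 + 49/24·4/49 = 1/3 ✓
b·Ac: 49/24·4/49 = 1/6 ✓; 3 stages ⇒ order 3.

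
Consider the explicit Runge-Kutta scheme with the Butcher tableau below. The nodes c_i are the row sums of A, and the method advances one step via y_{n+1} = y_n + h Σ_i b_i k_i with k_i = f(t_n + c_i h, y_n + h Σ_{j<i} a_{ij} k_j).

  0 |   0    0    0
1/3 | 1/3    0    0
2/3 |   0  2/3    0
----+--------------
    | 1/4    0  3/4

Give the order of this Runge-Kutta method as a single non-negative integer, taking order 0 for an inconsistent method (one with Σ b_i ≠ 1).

3

b = (1/4, 0, 3/4)
c = (0, 1/3, 2/3)
Ac = (0, 0, 2/9)
Σ b_i: 1/4·1 + 3/4·1 = 1 ✓
b·c: 3/4·2/3 = 1/2 ✓
b·c²: 3/4·4/9 = 1/3 ✓
b·Ac: 3/4·2/9 = 1/6 ✓; 3 stages ⇒ order 3.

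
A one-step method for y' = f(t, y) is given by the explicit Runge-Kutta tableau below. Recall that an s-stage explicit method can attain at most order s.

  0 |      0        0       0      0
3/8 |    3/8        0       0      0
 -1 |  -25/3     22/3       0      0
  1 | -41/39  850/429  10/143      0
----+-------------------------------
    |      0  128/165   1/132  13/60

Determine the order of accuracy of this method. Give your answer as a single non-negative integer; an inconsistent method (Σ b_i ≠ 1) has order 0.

4

b = (0, 128/165, 1/132, 13/60)
c = (0, 3/8, -1, 1)
Ac = (0, 0, 11/4, 35/52)
Σ b_i: 128/165·1 + 1/132·1 + 13/60·1 = 1 ✓
b·c: 128/165·3/8 + 1/132·(-1) + 13/60·1 = 1/2 ✓
b·c²: 128/165·9/64 + 1/132·1 + 13/60·1 = 1/3 ✓
b·Ac: 1/132·11/4 + 13/60·35/52 = 1/6 ✓
b·c³: 128/165·27/512 + 1/132·(-1) + 13/60·1 = 1/4 ✓
b·(c∘Ac): 1/132·(-11/4) + 13/60·35/52 = 1/8 ✓
b·Ac²: 1/132·33/32 + 13/60·145/416 = 1/12 ✓
b·A²c: 13/60·5/26 = 1/24 ✓; 4 stages ⇒ order 4.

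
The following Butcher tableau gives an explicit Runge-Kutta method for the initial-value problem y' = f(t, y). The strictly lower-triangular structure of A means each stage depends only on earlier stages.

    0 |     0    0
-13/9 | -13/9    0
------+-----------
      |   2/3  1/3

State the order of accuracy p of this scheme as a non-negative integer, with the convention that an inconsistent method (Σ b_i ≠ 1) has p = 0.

b = (2/3, 1/3)
c = (0, -13/9)
Σ b_i: 2/3·1 + 1/3·1 = 1 ✓
b·c: 1/3·(-13/9) = -13/27 ≠ 1/2 ⇒ order 1.

1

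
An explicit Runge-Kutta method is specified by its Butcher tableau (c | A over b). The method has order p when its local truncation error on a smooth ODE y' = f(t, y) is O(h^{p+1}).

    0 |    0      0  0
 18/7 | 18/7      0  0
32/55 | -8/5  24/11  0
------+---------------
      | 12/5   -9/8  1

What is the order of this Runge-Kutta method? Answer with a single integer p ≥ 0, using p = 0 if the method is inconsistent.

0

b = (12/5, -9/8, 1)
c = (0, 18/7, 32/55)
Ac = (0, 0, 432/77)
Σ b_i: 12/5·1 + (-9/8)·1 + 1·1 = 91/40 ≠ 1 ⇒ order 0.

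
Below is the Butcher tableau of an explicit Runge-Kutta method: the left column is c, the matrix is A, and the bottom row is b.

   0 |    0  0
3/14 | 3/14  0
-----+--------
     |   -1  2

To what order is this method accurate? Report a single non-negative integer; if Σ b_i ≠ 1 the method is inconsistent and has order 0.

1

b = (-1, 2)
c = (0, 3/14)
Σ b_i: (-1)·1 + 2·1 = 1 ✓
b·c: 2·3/14 = 3/7 ≠ 1/2 ⇒ order 1.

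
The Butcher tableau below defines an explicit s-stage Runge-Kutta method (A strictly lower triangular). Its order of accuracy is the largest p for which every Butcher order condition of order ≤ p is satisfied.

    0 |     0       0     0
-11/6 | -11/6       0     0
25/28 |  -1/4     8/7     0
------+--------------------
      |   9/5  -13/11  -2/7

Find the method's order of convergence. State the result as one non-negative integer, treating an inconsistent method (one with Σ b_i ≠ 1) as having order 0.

b = (9/5, -13/11, -2/7)
c = (0, -11/6, 25/28)
Ac = (0, 0, -44/21)
Σ b_i: 9/5·1 + (-13/11)·1 + (-2/7)·1 = 128/385 ≠ 1 ⇒ order 0.

0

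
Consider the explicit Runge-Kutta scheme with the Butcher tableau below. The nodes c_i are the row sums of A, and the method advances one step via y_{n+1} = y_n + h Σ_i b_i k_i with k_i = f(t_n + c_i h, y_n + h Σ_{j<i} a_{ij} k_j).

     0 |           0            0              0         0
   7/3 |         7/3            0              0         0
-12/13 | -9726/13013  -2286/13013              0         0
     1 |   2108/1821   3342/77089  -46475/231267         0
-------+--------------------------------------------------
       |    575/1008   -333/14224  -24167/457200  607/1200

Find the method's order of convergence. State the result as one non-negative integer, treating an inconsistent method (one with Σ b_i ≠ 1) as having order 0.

b = (575/1008, -333/14224, -24167/457200, 607/1200)
c = (0, 7/3, -12/13, 1)
Ac = (0, 0, -762/1859, 174/607)
Σ b_i: 575/1008·1 + (-333/14224)·1 + (-24167/457200)·1 + 607/1200·1 = 1 ✓
b·c: (-333/14224)·7/3 + (-24167/457200)·(-12/13) + 607/1200·1 = 1/2 ✓
b·c²: (-333/14224)·49/9 + (-24167/457200)·144/169 + 607/1200·1 = 1/3 ✓
b·Ac: (-24167/457200)·(-762/1859) + 607/1200·174/607 = 1/6 ✓
b·c³: (-333/14224)·343/27 + (-24167/457200)·(-1728/2197) + 607/1200·1 = 1/4 ✓
b·(c∘Ac): (-24167/457200)·9144/24167 + 607/1200·174/607 = 1/8 ✓
b·Ac²: (-24167/457200)·(-1778/1859) + 607/1200·118/1821 = 1/12 ✓
b·A²c: 607/1200·50/607 = 1/24 ✓; 4 stages ⇒ order 4.

4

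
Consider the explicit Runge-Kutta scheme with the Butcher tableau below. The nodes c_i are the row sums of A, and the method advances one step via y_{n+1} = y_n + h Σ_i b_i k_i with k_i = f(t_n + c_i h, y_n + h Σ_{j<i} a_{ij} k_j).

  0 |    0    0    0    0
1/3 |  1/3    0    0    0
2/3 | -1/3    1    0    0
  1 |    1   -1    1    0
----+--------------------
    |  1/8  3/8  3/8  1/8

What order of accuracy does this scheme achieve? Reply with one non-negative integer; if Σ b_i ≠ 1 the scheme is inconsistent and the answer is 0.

b = (1/8, 3/8, 3/8, 1/8)
c = (0, 1/3, 2/3, 1)
Ac = (0, 0, 1/3, 1/3)
Σ b_i: 1/8·1 + 3/8·1 + 3/8·1 + 1/8·1 = 1 ✓
b·c: 3/8·1/3 + 3/8·2/3 + 1/8·1 = 1/2 ✓
b·c²: 3/8·1/9 + 3/8·4/9 + 1/8·1 = 1/3 ✓
b·Ac: 3/8·1/3 + 1/8·1/3 = 1/6 ✓
b·c³: 3/8·1/27 + 3/8·8/27 + 1/8·1 = 1/4 ✓
b·(c∘Ac): 3/8·2/9 + 1/8·1/3 = 1/8 ✓
b·Ac²: 3/8·1/9 + 1/8·1/3 = 1/12 ✓
b·A²c: 1/8·1/3 = 1/24 ✓; 4 stages ⇒ order 4.

4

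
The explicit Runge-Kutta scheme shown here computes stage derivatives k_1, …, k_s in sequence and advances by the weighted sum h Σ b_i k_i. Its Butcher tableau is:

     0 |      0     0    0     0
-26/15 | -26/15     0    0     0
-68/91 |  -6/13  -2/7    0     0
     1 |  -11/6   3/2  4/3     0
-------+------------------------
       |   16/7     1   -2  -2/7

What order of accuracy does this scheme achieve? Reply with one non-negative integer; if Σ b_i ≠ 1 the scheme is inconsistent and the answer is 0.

b = (16/7, 1, -2, -2/7)
c = (0, -26/15, -68/91, 1)
Ac = (0, 0, 52/105, -4909/1365)
Σ b_i: 16/7·1 + 1·1 + (-2)·1 + (-2/7)·1 = 1 ✓
b·c: 1·(-26/15) + (-2)·(-68/91) + (-2/7)·1 = -716/1365 ≠ 1/2 ⇒ order 1.

1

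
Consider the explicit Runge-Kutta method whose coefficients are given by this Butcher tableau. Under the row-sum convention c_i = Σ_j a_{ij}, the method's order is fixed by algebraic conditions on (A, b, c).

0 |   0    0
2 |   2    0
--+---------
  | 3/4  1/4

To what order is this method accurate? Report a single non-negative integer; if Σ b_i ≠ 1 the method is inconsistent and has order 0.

2

b = (3/4, 1/4)
c = (0, 2)
Σ b_i: 3/4·1 + 1/4·1 = 1 ✓
b·c: 1/4·2 = 1/2 ✓; 2 stages ⇒ order 2.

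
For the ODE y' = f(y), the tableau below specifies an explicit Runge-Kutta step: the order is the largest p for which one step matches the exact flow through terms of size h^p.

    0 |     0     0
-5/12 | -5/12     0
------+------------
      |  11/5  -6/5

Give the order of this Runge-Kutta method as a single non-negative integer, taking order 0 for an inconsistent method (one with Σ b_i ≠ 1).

b = (11/5, -6/5)
c = (0, -5/12)
Σ b_i: 11/5·1 + (-6/5)·1 = 1 ✓
b·c: (-6/5)·(-5/12) = 1/2 ✓; 2 stages ⇒ order 2.

2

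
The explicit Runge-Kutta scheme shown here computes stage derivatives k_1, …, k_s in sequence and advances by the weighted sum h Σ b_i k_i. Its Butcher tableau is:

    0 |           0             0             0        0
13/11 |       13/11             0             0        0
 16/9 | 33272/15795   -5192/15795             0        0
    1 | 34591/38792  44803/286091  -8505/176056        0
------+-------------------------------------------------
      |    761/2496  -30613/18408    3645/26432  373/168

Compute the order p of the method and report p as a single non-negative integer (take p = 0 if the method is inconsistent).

b = (761/2496, -30613/18408, 3645/26432, 373/168)
c = (0, 13/11, 16/9, 1)
Ac = (0, 0, -472/1215, 37/373)
Σ b_i: 761/2496·1 + (-30613/18408)·1 + 3645/26432·1 + 373/168·1 = 1 ✓
b·c: (-30613/18408)·13/11 + 3645/26432·16/9 + 373/168·1 = 1/2 ✓
b·c²: (-30613/18408)·169/121 + 3645/26432·256/81 + 373/168·1 = 1/3 ✓
b·Ac: 3645/26432·(-472/1215) + 373/168·37/373 = 1/6 ✓
b·c³: (-30613/18408)·2197/1331 + 3645/26432·4096/729 + 373/168·1 = 1/4 ✓
b·(c∘Ac): 3645/26432·(-7552/10935) + 373/168·37/373 = 1/8 ✓
b·Ac²: 3645/26432·(-6136/13365) + 373/168·271/4103 = 1/12 ✓
b·A²c: 373/168·7/373 = 1/24 ✓; 4 stages ⇒ order 4.

4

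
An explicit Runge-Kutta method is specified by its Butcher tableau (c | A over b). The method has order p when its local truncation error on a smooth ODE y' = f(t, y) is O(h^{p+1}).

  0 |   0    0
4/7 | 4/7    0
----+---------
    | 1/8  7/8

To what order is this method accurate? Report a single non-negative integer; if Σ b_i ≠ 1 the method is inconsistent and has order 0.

b = (1/8, 7/8)
c = (0, 4/7)
Σ b_i: 1/8·1 + 7/8·1 = 1 ✓
b·c: 7/8·4/7 = 1/2 ✓; 2 stages ⇒ order 2.

2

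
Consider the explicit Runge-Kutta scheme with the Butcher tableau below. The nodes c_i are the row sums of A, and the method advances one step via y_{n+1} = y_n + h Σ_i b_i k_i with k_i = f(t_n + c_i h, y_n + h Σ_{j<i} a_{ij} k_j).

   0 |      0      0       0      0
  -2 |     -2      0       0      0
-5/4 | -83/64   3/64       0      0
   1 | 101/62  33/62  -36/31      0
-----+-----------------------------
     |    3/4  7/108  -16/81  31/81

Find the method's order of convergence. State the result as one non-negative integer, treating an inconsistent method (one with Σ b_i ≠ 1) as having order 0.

b = (3/4, 7/108, -16/81, 31/81)
c = (0, -2, -5/4, 1)
Ac = (0, 0, -3/32, 12/31)
Σ b_i: 3/4·1 + 7/108·1 + (-16/81)·1 + 31/81·1 = 1 ✓
b·c: 7/108·(-2) + (-16/81)·(-5/4) + 31/81·1 = 1/2 ✓
b·c²: 7/108·4 + (-16/81)·25/16 + 31/81·1 = 1/3 ✓
b·Ac: (-16/81)·(-3/32) + 31/81·12/31 = 1/6 ✓
b·c³: 7/108·(-8) + (-16/81)·(-125/64) + 31/81·1 = 1/4 ✓
b·(c∘Ac): (-16/81)·15/128 + 31/81·12/31 = 1/8 ✓
b·Ac²: (-16/81)·3/16 + 31/81·39/124 = 1/12 ✓
b·A²c: 31/81·27/248 = 1/24 ✓; 4 stages ⇒ order 4.

4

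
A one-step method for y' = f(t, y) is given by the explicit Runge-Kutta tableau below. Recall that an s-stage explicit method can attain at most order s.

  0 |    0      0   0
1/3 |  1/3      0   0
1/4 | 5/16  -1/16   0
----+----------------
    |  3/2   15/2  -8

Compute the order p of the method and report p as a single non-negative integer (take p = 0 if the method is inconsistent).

3

b = (3/2, 15/2, -8)
c = (0, 1/3, 1/4)
Ac = (0, 0, -1/48)
Σ b_i: 3/2·1 + 15/2·1 + (-8)·1 = 1 ✓
b·c: 15/2·1/3 + (-8)·1/4 = 1/2 ✓
b·c²: 15/2·1/9 + (-8)·1/16 = 1/3 ✓
b·Ac: (-8)·(-1/48) = 1/6 ✓; 3 stages ⇒ order 3.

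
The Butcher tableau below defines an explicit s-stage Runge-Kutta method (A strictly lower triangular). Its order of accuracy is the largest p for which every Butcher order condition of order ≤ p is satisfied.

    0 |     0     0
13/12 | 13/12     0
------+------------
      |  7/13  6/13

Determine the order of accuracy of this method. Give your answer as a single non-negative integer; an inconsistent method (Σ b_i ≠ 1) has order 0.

2

b = (7/13, 6/13)
c = (0, 13/12)
Σ b_i: 7/13·1 + 6/13·1 = 1 ✓
b·c: 6/13·13/12 = 1/2 ✓; 2 stages ⇒ order 2.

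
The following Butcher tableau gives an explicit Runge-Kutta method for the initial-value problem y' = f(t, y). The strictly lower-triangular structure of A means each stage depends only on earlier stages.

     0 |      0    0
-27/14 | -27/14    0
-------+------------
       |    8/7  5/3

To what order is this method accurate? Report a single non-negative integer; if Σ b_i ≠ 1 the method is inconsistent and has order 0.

b = (8/7, 5/3)
c = (0, -27/14)
Σ b_i: 8/7·1 + 5/3·1 = 59/21 ≠ 1 ⇒ order 0.

0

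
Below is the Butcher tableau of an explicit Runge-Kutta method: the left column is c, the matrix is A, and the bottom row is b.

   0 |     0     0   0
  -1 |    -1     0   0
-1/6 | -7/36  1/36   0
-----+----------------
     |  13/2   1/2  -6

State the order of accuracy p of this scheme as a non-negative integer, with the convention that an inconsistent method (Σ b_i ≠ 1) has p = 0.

b = (13/2, 1/2, -6)
c = (0, -1, -1/6)
Ac = (0, 0, -1/36)
Σ b_i: 13/2·1 + 1/2·1 + (-6)·1 = 1 ✓
b·c: 1/2·(-1) + (-6)·(-1/6) = 1/2 ✓
b·c²: 1/2·1 + (-6)·1/36 = 1/3 ✓
b·Ac: (-6)·(-1/36) = 1/6 ✓; 3 stages ⇒ order 3.

3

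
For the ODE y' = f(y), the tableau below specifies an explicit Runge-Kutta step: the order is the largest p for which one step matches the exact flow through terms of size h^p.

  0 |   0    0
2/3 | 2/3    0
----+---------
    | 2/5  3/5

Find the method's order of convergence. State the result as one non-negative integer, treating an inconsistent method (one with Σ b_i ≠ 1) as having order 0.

1

b = (2/5, 3/5)
c = (0, 2/3)
Σ b_i: 2/5·1 + 3/5·1 = 1 ✓
b·c: 3/5·2/3 = 2/5 ≠ 1/2 ⇒ order 1.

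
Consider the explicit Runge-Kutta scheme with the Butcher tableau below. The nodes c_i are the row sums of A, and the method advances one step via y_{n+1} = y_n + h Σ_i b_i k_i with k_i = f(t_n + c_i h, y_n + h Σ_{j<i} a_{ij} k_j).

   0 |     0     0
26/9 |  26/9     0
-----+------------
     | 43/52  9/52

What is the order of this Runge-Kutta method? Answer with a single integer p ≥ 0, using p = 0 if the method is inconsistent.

2

b = (43/52, 9/52)
c = (0, 26/9)
Σ b_i: 43/52·1 + 9/52·1 = 1 ✓
b·c: 9/52·26/9 = 1/2 ✓; 2 stages ⇒ order 2.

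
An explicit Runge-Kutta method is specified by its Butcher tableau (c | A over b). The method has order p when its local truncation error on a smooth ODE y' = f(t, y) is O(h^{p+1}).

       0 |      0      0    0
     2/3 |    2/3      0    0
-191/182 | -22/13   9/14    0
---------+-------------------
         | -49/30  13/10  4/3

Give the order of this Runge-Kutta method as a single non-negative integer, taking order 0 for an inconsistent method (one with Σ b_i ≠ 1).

b = (-49/30, 13/10, 4/3)
c = (0, 2/3, -191/182)
Ac = (0, 0, 3/7)
Σ b_i: (-49/30)·1 + 13/10·1 + 4/3·1 = 1 ✓
b·c: 13/10·2/3 + 4/3·(-191/182) = -727/1365 ≠ 1/2 ⇒ order 1.

1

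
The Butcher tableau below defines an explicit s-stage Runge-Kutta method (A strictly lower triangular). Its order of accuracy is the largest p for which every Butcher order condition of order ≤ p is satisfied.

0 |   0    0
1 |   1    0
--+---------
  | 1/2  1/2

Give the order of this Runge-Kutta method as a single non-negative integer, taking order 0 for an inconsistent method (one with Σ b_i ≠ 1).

2

b = (1/2, 1/2)
c = (0, 1)
Σ b_i: 1/2·1 + 1/2·1 = 1 ✓
b·c: 1/2·1 = 1/2 ✓; 2 stages ⇒ order 2.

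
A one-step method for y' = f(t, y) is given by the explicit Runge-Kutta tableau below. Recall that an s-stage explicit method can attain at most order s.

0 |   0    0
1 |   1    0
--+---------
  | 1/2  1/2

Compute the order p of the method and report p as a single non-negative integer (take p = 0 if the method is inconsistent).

2

b = (1/2, 1/2)
c = (0, 1)
Σ b_i: 1/2·1 + 1/2·1 = 1 ✓
b·c: 1/2·1 = 1/2 ✓; 2 stages ⇒ order 2.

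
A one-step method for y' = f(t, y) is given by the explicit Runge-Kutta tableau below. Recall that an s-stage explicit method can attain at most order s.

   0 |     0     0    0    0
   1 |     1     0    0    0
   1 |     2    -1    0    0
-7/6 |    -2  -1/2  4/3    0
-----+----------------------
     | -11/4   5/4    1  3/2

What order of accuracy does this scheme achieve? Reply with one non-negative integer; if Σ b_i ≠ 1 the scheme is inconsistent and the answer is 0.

2

b = (-11/4, 5/4, 1, 3/2)
c = (0, 1, 1, -7/6)
Ac = (0, 0, -1, 5/6)
Σ b_i: (-11/4)·1 + 5/4·1 + 1·1 + 3/2·1 = 1 ✓
b·c: 5/4·1 + 1·1 + 3/2·(-7/6) = 1/2 ✓
b·c²: 5/4·1 + 1·1 + 3/2·49/36 = 103/24 ≠ 1/3 ⇒ order 2.
b·Ac: 1·(-1) + 3/2·5/6 = 1/4 ≠ 1/6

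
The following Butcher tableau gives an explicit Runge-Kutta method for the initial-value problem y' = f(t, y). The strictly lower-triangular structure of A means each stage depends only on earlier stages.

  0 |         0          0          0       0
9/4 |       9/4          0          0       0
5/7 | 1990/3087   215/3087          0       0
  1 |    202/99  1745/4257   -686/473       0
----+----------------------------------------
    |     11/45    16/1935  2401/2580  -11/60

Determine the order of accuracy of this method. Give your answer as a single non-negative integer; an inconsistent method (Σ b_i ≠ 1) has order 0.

4

b = (11/45, 16/1935, 2401/2580, -11/60)
c = (0, 9/4, 5/7, 1)
Ac = (0, 0, 215/1372, -5/44)
Σ b_i: 11/45·1 + 16/1935·1 + 2401/2580·1 + (-11/60)·1 = 1 ✓
b·c: 16/1935·9/4 + 2401/2580·5/7 + (-11/60)·1 = 1/2 ✓
b·c²: 16/1935·81/16 + 2401/2580·25/49 + (-11/60)·1 = 1/3 ✓
b·Ac: 2401/2580·215/1372 + (-11/60)·(-5/44) = 1/6 ✓
b·c³: 16/1935·729/64 + 2401/2580·125/343 + (-11/60)·1 = 1/4 ✓
b·(c∘Ac): 2401/2580·1075/9604 + (-11/60)·(-5/44) = 1/8 ✓
b·Ac²: 2401/2580·1935/5488 + (-11/60)·235/176 = 1/12 ✓
b·A²c: (-11/60)·(-5/22) = 1/24 ✓; 4 stages ⇒ order 4.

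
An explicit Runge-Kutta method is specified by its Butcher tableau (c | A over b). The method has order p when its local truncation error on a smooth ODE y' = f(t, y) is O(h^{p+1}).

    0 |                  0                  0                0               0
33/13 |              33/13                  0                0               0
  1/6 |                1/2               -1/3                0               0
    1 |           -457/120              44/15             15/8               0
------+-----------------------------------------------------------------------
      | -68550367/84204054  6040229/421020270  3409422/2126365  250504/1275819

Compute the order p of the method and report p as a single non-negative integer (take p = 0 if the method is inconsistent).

b = (-68550367/84204054, 6040229/421020270, 3409422/2126365, 250504/1275819)
c = (0, 33/13, 1/6, 1)
Ac = (0, 0, -11/13, 8069/1040)
Σ b_i: (-68550367/84204054)·1 + 6040229/421020270·1 + 3409422/2126365·1 + 250504/1275819·1 = 1 ✓
b·c: 6040229/421020270·33/13 + 3409422/2126365·1/6 + 250504/1275819·1 = 1/2 ✓
b·c²: 6040229/421020270·1089/169 + 3409422/2126365·1/36 + 250504/1275819·1 = 1/3 ✓
b·Ac: 3409422/2126365·(-11/13) + 250504/1275819·8069/1040 = 1/6 ✓
b·c³: 6040229/421020270·35937/2197 + 3409422/2126365·1/216 + 250504/1275819·1 = 87262379/199027764 ≠ 1/4 ⇒ order 3.
b·(c∘Ac): 3409422/2126365·(-11/78) + 250504/1275819·8069/1040 = 43032191/33171294 ≠ 1/8
b·Ac²: 3409422/2126365·(-363/169) + 250504/1275819·1537537/81120 = 55239529/199027764 ≠ 1/12
b·A²c: 250504/1275819·(-165/104) = -1722215/5528549 ≠ 1/24

3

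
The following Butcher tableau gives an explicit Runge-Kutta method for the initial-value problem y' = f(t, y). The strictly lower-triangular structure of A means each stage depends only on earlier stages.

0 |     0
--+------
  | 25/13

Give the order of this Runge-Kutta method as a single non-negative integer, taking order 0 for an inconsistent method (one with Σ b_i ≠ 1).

0

b = (25/13)
c = (0)
Σ b_i: 25/13·1 = 25/13 ≠ 1 ⇒ order 0.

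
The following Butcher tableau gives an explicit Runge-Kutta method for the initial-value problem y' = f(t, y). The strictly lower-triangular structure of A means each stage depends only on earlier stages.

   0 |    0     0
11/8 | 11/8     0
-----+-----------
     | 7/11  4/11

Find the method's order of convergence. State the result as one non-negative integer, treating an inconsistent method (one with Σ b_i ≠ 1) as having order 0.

2

b = (7/11, 4/11)
c = (0, 11/8)
Σ b_i: 7/11·1 + 4/11·1 = 1 ✓
b·c: 4/11·11/8 = 1/2 ✓; 2 stages ⇒ order 2.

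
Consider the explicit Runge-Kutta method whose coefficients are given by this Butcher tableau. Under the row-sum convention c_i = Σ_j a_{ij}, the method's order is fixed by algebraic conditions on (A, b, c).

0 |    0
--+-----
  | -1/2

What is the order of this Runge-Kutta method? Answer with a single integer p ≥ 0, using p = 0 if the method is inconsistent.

b = (-1/2)
c = (0)
Σ b_i: (-1/2)·1 = -1/2 ≠ 1 ⇒ order 0.

0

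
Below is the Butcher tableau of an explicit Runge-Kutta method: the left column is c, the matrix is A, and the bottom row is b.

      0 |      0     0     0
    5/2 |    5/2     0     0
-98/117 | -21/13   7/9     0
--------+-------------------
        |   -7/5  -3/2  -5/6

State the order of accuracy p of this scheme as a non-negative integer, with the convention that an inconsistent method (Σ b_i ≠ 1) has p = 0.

0

b = (-7/5, -3/2, -5/6)
c = (0, 5/2, -98/117)
Ac = (0, 0, 35/18)
Σ b_i: (-7/5)·1 + (-3/2)·1 + (-5/6)·1 = -56/15 ≠ 1 ⇒ order 0.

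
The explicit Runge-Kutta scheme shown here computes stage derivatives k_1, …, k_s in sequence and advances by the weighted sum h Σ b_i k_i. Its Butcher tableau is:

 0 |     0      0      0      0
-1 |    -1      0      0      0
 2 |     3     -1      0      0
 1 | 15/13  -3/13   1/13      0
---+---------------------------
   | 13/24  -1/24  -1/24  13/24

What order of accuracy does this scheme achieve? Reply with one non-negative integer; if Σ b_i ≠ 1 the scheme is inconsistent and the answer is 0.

4

b = (13/24, -1/24, -1/24, 13/24)
c = (0, -1, 2, 1)
Ac = (0, 0, 1, 5/13)
Σ b_i: 13/24·1 + (-1/24)·1 + (-1/24)·1 + 13/24·1 = 1 ✓
b·c: (-1/24)·(-1) + (-1/24)·2 + 13/24·1 = 1/2 ✓
b·c²: (-1/24)·1 + (-1/24)·4 + 13/24·1 = 1/3 ✓
b·Ac: (-1/24)·1 + 13/24·5/13 = 1/6 ✓
b·c³: (-1/24)·(-1) + (-1/24)·8 + 13/24·1 = 1/4 ✓
b·(c∘Ac): (-1/24)·2 + 13/24·5/13 = 1/8 ✓
b·Ac²: (-1/24)·(-1) + 13/24·1/13 = 1/12 ✓
b·A²c: 13/24·1/13 = 1/24 ✓; 4 stages ⇒ order 4.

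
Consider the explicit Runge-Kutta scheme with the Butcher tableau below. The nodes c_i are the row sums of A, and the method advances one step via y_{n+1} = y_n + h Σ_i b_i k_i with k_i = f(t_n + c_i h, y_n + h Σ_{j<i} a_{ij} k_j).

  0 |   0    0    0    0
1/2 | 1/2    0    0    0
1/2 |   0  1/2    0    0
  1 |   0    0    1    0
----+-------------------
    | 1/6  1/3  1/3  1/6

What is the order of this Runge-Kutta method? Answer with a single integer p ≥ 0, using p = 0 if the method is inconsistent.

4

b = (1/6, 1/3, 1/3, 1/6)
c = (0, 1/2, 1/2, 1)
Ac = (0, 0, 1/4, 1/2)
Σ b_i: 1/6·1 + 1/3·1 + 1/3·1 + 1/6·1 = 1 ✓
b·c: 1/3·1/2 + 1/3·1/2 + 1/6·1 = 1/2 ✓
b·c²: 1/3·1/4 + 1/3·1/4 + 1/6·1 = 1/3 ✓
b·Ac: 1/3·1/4 + 1/6·1/2 = 1/6 ✓
b·c³: 1/3·1/8 + 1/3·1/8 + 1/6·1 = 1/4 ✓
b·(c∘Ac): 1/3·1/8 + 1/6·1/2 = 1/8 ✓
b·Ac²: 1/3·1/8 + 1/6·1/4 = 1/12 ✓
b·A²c: 1/6·1/4 = 1/24 ✓; 4 stages ⇒ order 4.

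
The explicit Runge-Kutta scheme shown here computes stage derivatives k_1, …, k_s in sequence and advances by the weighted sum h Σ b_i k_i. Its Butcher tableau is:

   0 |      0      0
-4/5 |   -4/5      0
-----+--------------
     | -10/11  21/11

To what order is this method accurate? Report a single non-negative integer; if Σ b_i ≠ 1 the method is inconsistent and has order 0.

1

b = (-10/11, 21/11)
c = (0, -4/5)
Σ b_i: (-10/11)·1 + 21/11·1 = 1 ✓
b·c: 21/11·(-4/5) = -84/55 ≠ 1/2 ⇒ order 1.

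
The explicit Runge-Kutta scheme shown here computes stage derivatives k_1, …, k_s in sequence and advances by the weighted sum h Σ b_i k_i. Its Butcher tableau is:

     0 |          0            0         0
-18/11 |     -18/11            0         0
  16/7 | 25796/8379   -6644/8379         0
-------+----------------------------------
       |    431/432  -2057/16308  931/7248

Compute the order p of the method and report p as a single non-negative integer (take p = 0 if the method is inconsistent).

3

b = (431/432, -2057/16308, 931/7248)
c = (0, -18/11, 16/7)
Ac = (0, 0, 1208/931)
Σ b_i: 431/432·1 + (-2057/16308)·1 + 931/7248·1 = 1 ✓
b·c: (-2057/16308)·(-18/11) + 931/7248·16/7 = 1/2 ✓
b·c²: (-2057/16308)·324/121 + 931/7248·256/49 = 1/3 ✓
b·Ac: 931/7248·1208/931 = 1/6 ✓; 3 stages ⇒ order 3.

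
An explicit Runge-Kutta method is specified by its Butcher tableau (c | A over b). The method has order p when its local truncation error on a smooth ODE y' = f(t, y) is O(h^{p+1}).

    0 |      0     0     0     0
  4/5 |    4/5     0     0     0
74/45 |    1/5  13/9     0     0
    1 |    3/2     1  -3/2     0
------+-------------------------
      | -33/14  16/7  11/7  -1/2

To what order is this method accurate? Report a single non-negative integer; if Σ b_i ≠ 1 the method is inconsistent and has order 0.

b = (-33/14, 16/7, 11/7, -1/2)
c = (0, 4/5, 74/45, 1)
Ac = (0, 0, 52/45, -5/3)
Σ b_i: (-33/14)·1 + 16/7·1 + 11/7·1 + (-1/2)·1 = 1 ✓
b·c: 16/7·4/5 + 11/7·74/45 + (-1/2)·1 = 493/126 ≠ 1/2 ⇒ order 1.

1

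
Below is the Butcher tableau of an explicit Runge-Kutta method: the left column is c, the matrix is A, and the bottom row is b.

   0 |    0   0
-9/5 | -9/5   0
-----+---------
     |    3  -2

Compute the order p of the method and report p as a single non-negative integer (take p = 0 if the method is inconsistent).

b = (3, -2)
c = (0, -9/5)
Σ b_i: 3·1 + (-2)·1 = 1 ✓
b·c: (-2)·(-9/5) = 18/5 ≠ 1/2 ⇒ order 1.

1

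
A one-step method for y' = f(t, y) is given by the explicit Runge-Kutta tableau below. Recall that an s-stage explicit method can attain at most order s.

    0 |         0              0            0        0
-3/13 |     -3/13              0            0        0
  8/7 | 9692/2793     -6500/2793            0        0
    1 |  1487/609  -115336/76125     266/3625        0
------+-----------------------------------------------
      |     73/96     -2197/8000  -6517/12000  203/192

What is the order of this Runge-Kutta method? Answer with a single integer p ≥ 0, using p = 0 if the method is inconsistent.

4

b = (73/96, -2197/8000, -6517/12000, 203/192)
c = (0, -3/13, 8/7, 1)
Ac = (0, 0, 500/931, 88/203)
Σ b_i: 73/96·1 + (-2197/8000)·1 + (-6517/12000)·1 + 203/192·1 = 1 ✓
b·c: (-2197/8000)·(-3/13) + (-6517/12000)·8/7 + 203/192·1 = 1/2 ✓
b·c²: (-2197/8000)·9/169 + (-6517/12000)·64/49 + 203/192·1 = 1/3 ✓
b·Ac: (-6517/12000)·500/931 + 203/192·88/203 = 1/6 ✓
b·c³: (-2197/8000)·(-27/2197) + (-6517/12000)·512/343 + 203/192·1 = 1/4 ✓
b·(c∘Ac): (-6517/12000)·4000/6517 + 203/192·88/203 = 1/8 ✓
b·Ac²: (-6517/12000)·(-1500/12103) + 203/192·40/2639 = 1/12 ✓
b·A²c: 203/192·8/203 = 1/24 ✓; 4 stages ⇒ order 4.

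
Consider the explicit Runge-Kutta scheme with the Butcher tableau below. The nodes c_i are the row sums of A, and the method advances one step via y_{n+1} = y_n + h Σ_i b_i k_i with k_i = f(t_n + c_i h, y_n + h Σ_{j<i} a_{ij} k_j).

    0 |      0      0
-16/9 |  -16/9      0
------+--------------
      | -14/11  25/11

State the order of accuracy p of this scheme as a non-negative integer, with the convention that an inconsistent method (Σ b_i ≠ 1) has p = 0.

b = (-14/11, 25/11)
c = (0, -16/9)
Σ b_i: (-14/11)·1 + 25/11·1 = 1 ✓
b·c: 25/11·(-16/9) = -400/99 ≠ 1/2 ⇒ order 1.

1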